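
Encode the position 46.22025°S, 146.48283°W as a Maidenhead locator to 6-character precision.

BE63ss

Shift to the Maidenhead origin (180°W, 90°S): lon 33.5172, lat 43.7797.
Field: lon ⌊33.5172/20⌋ = 1 → B; lat ⌊43.7797/10⌋ = 4 → E.
Square: lon ⌊13.5172/2⌋ = 6; lat ⌊3.7797/1⌋ = 3.
Subsquare: lon ⌊1.5172/0.0833333⌋ = 18 → s; lat ⌊0.7797/0.0416667⌋ = 18 → s.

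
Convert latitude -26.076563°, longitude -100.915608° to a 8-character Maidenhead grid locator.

DG93nw01

Shift to the Maidenhead origin (180°W, 90°S): lon 79.08439, lat 63.92344.
Field: 79.08439/20 → 3 → D, 63.92344/10 → 6 → G; chars DG.
Square: 19.08439/2 → 9, 3.92344/1 → 3; chars 93.
Subsquare: 1.08439/0.0833333 → 13 → n, 0.92344/0.0416667 → 22 → w; chars nw.
Extended square: 0.00106/0.00833333 → 0, 0.00677/0.00416667 → 1; chars 01.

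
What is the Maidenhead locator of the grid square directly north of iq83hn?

Latitude subsquare n = 13; +1 → 14 = o.
The longitude characters are unchanged.

IQ83ho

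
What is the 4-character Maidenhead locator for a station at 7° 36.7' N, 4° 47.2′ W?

Offset from 180°W / 90°S: lon 175.21°, lat 97.61°.
Field: 175.21/20 → 8 → I, 97.61/10 → 9 → J; chars IJ.
Square: 15.21/2 → 7, 7.61/1 → 7; chars 77.

IJ77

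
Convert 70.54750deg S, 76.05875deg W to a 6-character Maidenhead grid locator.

FB19xk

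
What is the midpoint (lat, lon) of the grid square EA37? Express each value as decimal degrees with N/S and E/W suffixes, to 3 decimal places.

Field E=4, A=0: +4·20° lon, +0·10° lat → SW at lon -100°, lat -90°.
Square 3, 7: +3·2° lon, +7·1° lat → SW at lon -94°, lat -83°.
Cell spans 2° lon × 1° lat. Centre is SW corner plus half of each.
latitude 82.500° S, longitude 93.000° W.

82.500° S, 93.000° W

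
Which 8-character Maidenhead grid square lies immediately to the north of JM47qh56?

JM47qh57

Latitude extended square 6; +1 → 7.
The longitude characters are unchanged.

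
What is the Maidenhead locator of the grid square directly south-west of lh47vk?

LH47uj

Longitude subsquare v = 21; −1 → 20 = u.
Latitude subsquare k = 10; −1 → 9 = j.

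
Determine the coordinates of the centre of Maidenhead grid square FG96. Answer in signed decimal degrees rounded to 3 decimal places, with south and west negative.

-23.500, -61.000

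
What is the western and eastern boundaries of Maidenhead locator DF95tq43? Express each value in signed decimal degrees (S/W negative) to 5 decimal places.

-100.38333, -100.37500

Field D=3, F=5: +3·20° lon, +5·10° lat → SW at lon -120°, lat -40°.
Square 9, 5: +9·2° lon, +5·1° lat → SW at lon -102°, lat -35°.
Subsquare t=19, q=16: +19·0.0833333° lon, +16·0.0416667° lat → SW at lon -100.417°, lat -34.3333°.
Extended square 4, 3: +4·0.00833333° lon, +3·0.00416667° lat → SW at lon -100.383°, lat -34.3208°.
Cell spans 0.00833333° lon × 0.00416667° lat.
west -100.38333, east -100.37500.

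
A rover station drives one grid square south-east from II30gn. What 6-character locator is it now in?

II30hm

Longitude subsquare g = 6; +1 → 7 = h.
Latitude subsquare n = 13; −1 → 12 = m.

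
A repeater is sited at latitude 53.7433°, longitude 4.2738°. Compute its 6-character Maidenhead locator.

Shift to the Maidenhead origin (180°W, 90°S): lon 184.2738, lat 143.7433.
Field (20°×10°, letters A–R): lon ⌊184.2738/20⌋ = 9 → J; lat ⌊143.7433/10⌋ = 14 → O.
Square (2°×1°, digits 0–9): lon ⌊4.2738/2⌋ = 2; lat ⌊3.7433/1⌋ = 3.
Subsquare (5′×2.5′, letters a–x): lon ⌊0.2738/0.0833333⌋ = 3 → d; lat ⌊0.7433/0.0416667⌋ = 17 → r.

JO23dr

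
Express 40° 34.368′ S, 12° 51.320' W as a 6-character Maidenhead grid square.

Add 180° to longitude and 90° to latitude: 167.1447, 49.4272.
Field: 167.1447/20 → 8 → I, 49.4272/10 → 4 → E; chars IE.
Square: 7.1447/2 → 3, 9.4272/1 → 9; chars 39.
Subsquare: 1.1447/0.0833333 → 13 → n, 0.4272/0.0416667 → 10 → k; chars nk.

IE39nk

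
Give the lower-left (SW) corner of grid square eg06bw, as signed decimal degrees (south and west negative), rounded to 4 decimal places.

-23.0833, -99.9167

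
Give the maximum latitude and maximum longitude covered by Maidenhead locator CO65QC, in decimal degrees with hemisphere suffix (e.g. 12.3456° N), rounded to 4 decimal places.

55.1250° N, 126.5833° W

Field C=2, O=14: +2·20° lon, +14·10° lat → SW at lon -140°, lat 50°.
Square 6, 5: +6·2° lon, +5·1° lat → SW at lon -128°, lat 55°.
Subsquare q=16, c=2: +16·0.0833333° lon, +2·0.0416667° lat → SW at lon -126.667°, lat 55.0833°.
Cell spans 0.0833333° lon × 0.0416667° lat. NE corner is SW corner plus one full cell.
latitude 55.1250° N, longitude 126.5833° W.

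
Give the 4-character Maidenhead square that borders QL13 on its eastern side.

QL23

Longitude square 1; +1 → 2.
The latitude characters are unchanged.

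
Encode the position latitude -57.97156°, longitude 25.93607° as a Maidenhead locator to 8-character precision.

KD22xa26

Add 180° to longitude and 90° to latitude: 205.93607, 32.02844.
Field: 205.93607/20 → 10 → K, 32.02844/10 → 3 → D; chars KD.
Square: 5.93607/2 → 2, 2.02844/1 → 2; chars 22.
Subsquare: 1.93607/0.0833333 → 23 → x, 0.02844/0.0416667 → 0 → a; chars xa.
Extended square: 0.01940/0.00833333 → 2, 0.02844/0.00416667 → 6; chars 26.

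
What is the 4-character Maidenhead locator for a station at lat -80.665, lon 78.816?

Shift to the Maidenhead origin (180°W, 90°S): lon 258.82, lat 9.33.
Field: 258.82/20 → 12 → M, 9.33/10 → 0 → A; chars MA.
Square: 18.82/2 → 9, 9.33/1 → 9; chars 99.

MA99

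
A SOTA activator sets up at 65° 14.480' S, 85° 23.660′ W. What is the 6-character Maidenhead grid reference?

Offset from 180°W / 90°S: lon 94.6057°, lat 24.7587°.
Field: 94.6057/20 → 4 → E, 24.7587/10 → 2 → C; chars EC.
Square: 14.6057/2 → 7, 4.7587/1 → 4; chars 74.
Subsquare: 0.6057/0.0833333 → 7 → h, 0.7587/0.0416667 → 18 → s; chars hs.

EC74hs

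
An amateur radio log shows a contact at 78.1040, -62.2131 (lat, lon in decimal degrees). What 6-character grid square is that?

FQ88vc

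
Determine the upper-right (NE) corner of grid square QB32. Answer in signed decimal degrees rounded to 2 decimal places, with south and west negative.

Field Q=16, B=1: +16·20° lon, +1·10° lat → SW at lon 140°, lat -80°.
Square 3, 2: +3·2° lon, +2·1° lat → SW at lon 146°, lat -78°.
Cell spans 2° lon × 1° lat. NE corner is SW corner plus one full cell.
latitude -77.00, longitude 148.00.

-77.00, 148.00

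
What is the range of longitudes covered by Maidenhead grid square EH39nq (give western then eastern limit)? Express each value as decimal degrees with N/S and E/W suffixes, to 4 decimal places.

Field E=4, H=7: +4·20° lon, +7·10° lat → SW at lon -100°, lat -20°.
Square 3, 9: +3·2° lon, +9·1° lat → SW at lon -94°, lat -11°.
Subsquare n=13, q=16: +13·0.0833333° lon, +16·0.0416667° lat → SW at lon -92.9167°, lat -10.3333°.
Cell spans 0.0833333° lon × 0.0416667° lat.
west 92.9167° W, east 92.8333° W.

92.9167° W, 92.8333° W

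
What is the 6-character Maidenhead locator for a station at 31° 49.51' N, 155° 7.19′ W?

BM21kt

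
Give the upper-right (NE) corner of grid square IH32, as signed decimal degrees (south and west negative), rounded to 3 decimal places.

-17.000, -12.000

Field I=8, H=7: +8·20° lon, +7·10° lat → SW at lon -20°, lat -20°.
Square 3, 2: +3·2° lon, +2·1° lat → SW at lon -14°, lat -18°.
Cell spans 2° lon × 1° lat. NE corner is SW corner plus one full cell.
latitude -17.000, longitude -12.000.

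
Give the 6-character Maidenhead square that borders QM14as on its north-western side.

Longitude subsquare a = 0; −1 → -1, wraps to 23 = x, carry into square.
Longitude square 1; −1 → 0.
Latitude subsquare s = 18; +1 → 19 = t.

QM04xt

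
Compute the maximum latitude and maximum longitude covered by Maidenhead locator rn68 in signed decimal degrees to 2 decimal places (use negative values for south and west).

Field R=17, N=13: +17·20° lon, +13·10° lat → SW at lon 160°, lat 40°.
Square 6, 8: +6·2° lon, +8·1° lat → SW at lon 172°, lat 48°.
Cell spans 2° lon × 1° lat. NE corner is SW corner plus one full cell.
latitude 49.00, longitude 174.00.

49.00, 174.00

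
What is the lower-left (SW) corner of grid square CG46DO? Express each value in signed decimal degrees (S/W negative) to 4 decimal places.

-23.4167, -131.7500

Field C=2, G=6: +2·20° lon, +6·10° lat → SW at lon -140°, lat -30°.
Square 4, 6: +4·2° lon, +6·1° lat → SW at lon -132°, lat -24°.
Subsquare d=3, o=14: +3·0.0833333° lon, +14·0.0416667° lat → SW at lon -131.75°, lat -23.4167°.
latitude -23.4167, longitude -131.7500.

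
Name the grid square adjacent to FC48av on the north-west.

FC38xw

Longitude subsquare a = 0; −1 → -1, wraps to 23 = x, carry into square.
Longitude square 4; −1 → 3.
Latitude subsquare v = 21; +1 → 22 = w.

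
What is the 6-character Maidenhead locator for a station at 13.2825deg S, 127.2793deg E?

PH36pr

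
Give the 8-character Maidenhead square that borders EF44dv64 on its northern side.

EF44dv65

Latitude extended square 4; +1 → 5.
The longitude characters are unchanged.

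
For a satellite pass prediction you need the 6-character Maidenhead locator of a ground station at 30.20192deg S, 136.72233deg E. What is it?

Offset from 180°W / 90°S: lon 316.7223°, lat 59.7981°.
Field: lon ⌊316.7223/20⌋ = 15 → P; lat ⌊59.7981/10⌋ = 5 → F.
Square: lon ⌊16.7223/2⌋ = 8; lat ⌊9.7981/1⌋ = 9.
Subsquare: lon ⌊0.7223/0.0833333⌋ = 8 → i; lat ⌊0.7981/0.0416667⌋ = 19 → t.

PF89it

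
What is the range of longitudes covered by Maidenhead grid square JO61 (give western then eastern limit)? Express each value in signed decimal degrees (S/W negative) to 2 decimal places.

Field J=9, O=14: +9·20° lon, +14·10° lat → SW at lon 0°, lat 50°.
Square 6, 1: +6·2° lon, +1·1° lat → SW at lon 12°, lat 51°.
Cell spans 2° lon × 1° lat.
west 12.00, east 14.00.

12.00, 14.00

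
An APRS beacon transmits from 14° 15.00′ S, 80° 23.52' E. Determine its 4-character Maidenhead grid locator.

Add 180° to longitude and 90° to latitude: 260.39, 75.75.
Field (20°×10°, letters A–R): 260.39/20 → 13 → N, 75.75/10 → 7 → H; chars NH.
Square (2°×1°, digits 0–9): 0.39/2 → 0, 5.75/1 → 5; chars 05.

NH05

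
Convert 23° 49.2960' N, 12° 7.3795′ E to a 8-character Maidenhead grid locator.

Offset from 180°W / 90°S: lon 192.12299°, lat 113.82160°.
Field (20°×10°, letters A–R): lon ⌊192.12299/20⌋ = 9 → J; lat ⌊113.82160/10⌋ = 11 → L.
Square (2°×1°, digits 0–9): lon ⌊12.12299/2⌋ = 6; lat ⌊3.82160/1⌋ = 3.
Subsquare (5′×2.5′, letters a–x): lon ⌊0.12299/0.0833333⌋ = 1 → b; lat ⌊0.82160/0.0416667⌋ = 19 → t.
Extended square (30″×15″, digits 0–9): lon ⌊0.03966/0.00833333⌋ = 4; lat ⌊0.02993/0.00416667⌋ = 7.

JL63bt47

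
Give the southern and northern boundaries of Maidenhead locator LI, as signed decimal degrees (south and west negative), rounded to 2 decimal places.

-10.00, 0.00

Field L=11, I=8: +11·20° lon, +8·10° lat → SW at lon 40°, lat -10°.
Cell spans 20° lon × 10° lat.
south -10.00, north 0.00.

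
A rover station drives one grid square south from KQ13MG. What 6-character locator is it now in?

KQ13mf

Latitude subsquare g = 6; −1 → 5 = f.
The longitude characters are unchanged.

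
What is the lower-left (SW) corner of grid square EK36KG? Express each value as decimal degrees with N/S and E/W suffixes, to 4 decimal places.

16.2500° N, 93.1667° W

Field E=4, K=10: +4·20° lon, +10·10° lat → SW at lon -100°, lat 10°.
Square 3, 6: +3·2° lon, +6·1° lat → SW at lon -94°, lat 16°.
Subsquare k=10, g=6: +10·0.0833333° lon, +6·0.0416667° lat → SW at lon -93.1667°, lat 16.25°.
latitude 16.2500° N, longitude 93.1667° W.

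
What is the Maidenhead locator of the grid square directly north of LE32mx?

LE33ma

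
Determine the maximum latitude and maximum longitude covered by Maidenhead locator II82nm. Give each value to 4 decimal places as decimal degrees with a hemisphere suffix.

Field I=8, I=8: +8·20° lon, +8·10° lat → SW at lon -20°, lat -10°.
Square 8, 2: +8·2° lon, +2·1° lat → SW at lon -4°, lat -8°.
Subsquare n=13, m=12: +13·0.0833333° lon, +12·0.0416667° lat → SW at lon -2.91667°, lat -7.5°.
Cell spans 0.0833333° lon × 0.0416667° lat. NE corner is SW corner plus one full cell.
latitude 7.4583° S, longitude 2.8333° W.

7.4583° S, 2.8333° W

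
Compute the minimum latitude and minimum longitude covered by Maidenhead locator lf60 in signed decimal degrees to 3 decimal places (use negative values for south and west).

Field L=11, F=5: +11·20° lon, +5·10° lat → SW at lon 40°, lat -40°.
Square 6, 0: +6·2° lon, +0·1° lat → SW at lon 52°, lat -40°.
latitude -40.000, longitude 52.000.

-40.000, 52.000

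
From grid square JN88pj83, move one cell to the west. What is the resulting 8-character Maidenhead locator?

Longitude extended square 8; −1 → 7.
The latitude characters are unchanged.

JN88pj73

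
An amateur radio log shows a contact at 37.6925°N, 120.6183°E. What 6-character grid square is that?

Offset from 180°W / 90°S: lon 300.6183°, lat 127.6925°.
Field: 300.6183/20 → 15 → P, 127.6925/10 → 12 → M; chars PM.
Square: 0.6183/2 → 0, 7.6925/1 → 7; chars 07.
Subsquare: 0.6183/0.0833333 → 7 → h, 0.6925/0.0416667 → 16 → q; chars hq.

PM07hq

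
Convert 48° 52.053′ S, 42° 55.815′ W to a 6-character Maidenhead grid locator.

GE81md

Add 180° to longitude and 90° to latitude: 137.0697, 41.1324.
Field (20°×10°, letters A–R): 137.0697/20 → 6 → G, 41.1324/10 → 4 → E; chars GE.
Square (2°×1°, digits 0–9): 17.0697/2 → 8, 1.1324/1 → 1; chars 81.
Subsquare (5′×2.5′, letters a–x): 1.0697/0.0833333 → 12 → m, 0.1324/0.0416667 → 3 → d; chars md.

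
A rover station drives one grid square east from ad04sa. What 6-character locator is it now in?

Longitude subsquare s = 18; +1 → 19 = t.
The latitude characters are unchanged.

AD04ta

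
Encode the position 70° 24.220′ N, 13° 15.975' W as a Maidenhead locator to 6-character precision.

IQ30ij

Add 180° to longitude and 90° to latitude: 166.7337, 160.4037.
Field: lon ⌊166.7337/20⌋ = 8 → I; lat ⌊160.4037/10⌋ = 16 → Q.
Square: lon ⌊6.7337/2⌋ = 3; lat ⌊0.4037/1⌋ = 0.
Subsquare: lon ⌊0.7337/0.0833333⌋ = 8 → i; lat ⌊0.4037/0.0416667⌋ = 9 → j.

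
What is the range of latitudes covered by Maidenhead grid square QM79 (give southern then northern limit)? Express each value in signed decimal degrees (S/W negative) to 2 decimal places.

39.00, 40.00

Field Q=16, M=12: +16·20° lon, +12·10° lat → SW at lon 140°, lat 30°.
Square 7, 9: +7·2° lon, +9·1° lat → SW at lon 154°, lat 39°.
Cell spans 2° lon × 1° lat.
south 39.00, north 40.00.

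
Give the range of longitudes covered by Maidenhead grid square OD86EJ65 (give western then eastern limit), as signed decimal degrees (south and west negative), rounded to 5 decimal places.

Field O=14, D=3: +14·20° lon, +3·10° lat → SW at lon 100°, lat -60°.
Square 8, 6: +8·2° lon, +6·1° lat → SW at lon 116°, lat -54°.
Subsquare e=4, j=9: +4·0.0833333° lon, +9·0.0416667° lat → SW at lon 116.333°, lat -53.625°.
Extended square 6, 5: +6·0.00833333° lon, +5·0.00416667° lat → SW at lon 116.383°, lat -53.6042°.
Cell spans 0.00833333° lon × 0.00416667° lat.
west 116.38333, east 116.39167.

116.38333, 116.39167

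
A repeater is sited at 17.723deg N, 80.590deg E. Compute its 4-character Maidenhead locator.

Add 180° to longitude and 90° to latitude: 260.59, 107.72.
Field (20°×10°, letters A–R): 260.59/20 → 13 → N, 107.72/10 → 10 → K; chars NK.
Square (2°×1°, digits 0–9): 0.59/2 → 0, 7.72/1 → 7; chars 07.

NK07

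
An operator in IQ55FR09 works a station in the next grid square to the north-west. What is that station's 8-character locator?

Longitude extended square 0; −1 → -1, wraps to 9, carry into subsquare.
Longitude subsquare f = 5; −1 → 4 = e.
Latitude extended square 9; +1 → 10, wraps to 0, carry into subsquare.
Latitude subsquare r = 17; +1 → 18 = s.

IQ55es90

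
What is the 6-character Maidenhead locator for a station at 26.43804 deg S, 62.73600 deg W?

FG83pn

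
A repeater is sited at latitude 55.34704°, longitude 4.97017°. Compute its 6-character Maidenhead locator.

Offset from 180°W / 90°S: lon 184.9702°, lat 145.3470°.
Field (20°×10°, letters A–R): 184.9702/20 → 9 → J, 145.3470/10 → 14 → O; chars JO.
Square (2°×1°, digits 0–9): 4.9702/2 → 2, 5.3470/1 → 5; chars 25.
Subsquare (5′×2.5′, letters a–x): 0.9702/0.0833333 → 11 → l, 0.3470/0.0416667 → 8 → i; chars li.

JO25li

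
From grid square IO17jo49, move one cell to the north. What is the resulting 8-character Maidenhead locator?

Latitude extended square 9; +1 → 10, wraps to 0, carry into subsquare.
Latitude subsquare o = 14; +1 → 15 = p.
The longitude characters are unchanged.

IO17jp40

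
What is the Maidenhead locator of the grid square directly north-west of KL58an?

KL48xo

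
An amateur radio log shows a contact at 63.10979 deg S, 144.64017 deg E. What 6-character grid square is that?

QC26hv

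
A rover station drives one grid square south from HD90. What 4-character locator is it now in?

HC99

Latitude square 0; −1 → -1, wraps to 9, carry into field.
Latitude field D = 3; −1 → 2 = C.
The longitude characters are unchanged.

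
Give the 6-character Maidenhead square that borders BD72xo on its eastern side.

BD82ao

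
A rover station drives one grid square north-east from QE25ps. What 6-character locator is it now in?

QE25qt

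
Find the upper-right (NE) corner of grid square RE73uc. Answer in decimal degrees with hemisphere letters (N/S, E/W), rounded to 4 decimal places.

46.8750° S, 175.7500° E

Field R=17, E=4: +17·20° lon, +4·10° lat → SW at lon 160°, lat -50°.
Square 7, 3: +7·2° lon, +3·1° lat → SW at lon 174°, lat -47°.
Subsquare u=20, c=2: +20·0.0833333° lon, +2·0.0416667° lat → SW at lon 175.667°, lat -46.9167°.
Cell spans 0.0833333° lon × 0.0416667° lat. NE corner is SW corner plus one full cell.
latitude 46.8750° S, longitude 175.7500° E.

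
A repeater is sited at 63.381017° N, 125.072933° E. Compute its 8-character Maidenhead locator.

PP23mj81

Offset from 180°W / 90°S: lon 305.07293°, lat 153.38102°.
Field: 305.07293/20 → 15 → P, 153.38102/10 → 15 → P; chars PP.
Square: 5.07293/2 → 2, 3.38102/1 → 3; chars 23.
Subsquare: 1.07293/0.0833333 → 12 → m, 0.38102/0.0416667 → 9 → j; chars mj.
Extended square: 0.07293/0.00833333 → 8, 0.00602/0.00416667 → 1; chars 81.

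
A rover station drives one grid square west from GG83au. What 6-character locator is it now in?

GG73xu

Longitude subsquare a = 0; −1 → -1, wraps to 23 = x, carry into square.
Longitude square 8; −1 → 7.
The latitude characters are unchanged.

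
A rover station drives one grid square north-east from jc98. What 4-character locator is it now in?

KC09

Longitude square 9; +1 → 10, wraps to 0, carry into field.
Longitude field J = 9; +1 → 10 = K.
Latitude square 8; +1 → 9.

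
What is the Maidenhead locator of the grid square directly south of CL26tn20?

CL26tm29

Latitude extended square 0; −1 → -1, wraps to 9, carry into subsquare.
Latitude subsquare n = 13; −1 → 12 = m.
The longitude characters are unchanged.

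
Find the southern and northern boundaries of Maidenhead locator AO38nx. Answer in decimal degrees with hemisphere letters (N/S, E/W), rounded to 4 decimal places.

58.9583° N, 59.0000° N

Field A=0, O=14: +0·20° lon, +14·10° lat → SW at lon -180°, lat 50°.
Square 3, 8: +3·2° lon, +8·1° lat → SW at lon -174°, lat 58°.
Subsquare n=13, x=23: +13·0.0833333° lon, +23·0.0416667° lat → SW at lon -172.917°, lat 58.9583°.
Cell spans 0.0833333° lon × 0.0416667° lat.
south 58.9583° N, north 59.0000° N.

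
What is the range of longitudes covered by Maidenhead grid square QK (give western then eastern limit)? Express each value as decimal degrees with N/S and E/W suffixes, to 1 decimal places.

140.0° E, 160.0° E

Field Q=16, K=10: +16·20° lon, +10·10° lat → SW at lon 140°, lat 10°.
Cell spans 20° lon × 10° lat.
west 140.0° E, east 160.0° E.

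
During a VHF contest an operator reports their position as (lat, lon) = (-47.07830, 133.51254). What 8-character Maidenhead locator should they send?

Shift to the Maidenhead origin (180°W, 90°S): lon 313.51254, lat 42.92170.
Field: lon ⌊313.51254/20⌋ = 15 → P; lat ⌊42.92170/10⌋ = 4 → E.
Square: lon ⌊13.51254/2⌋ = 6; lat ⌊2.92170/1⌋ = 2.
Subsquare: lon ⌊1.51254/0.0833333⌋ = 18 → s; lat ⌊0.92170/0.0416667⌋ = 22 → w.
Extended square: lon ⌊0.01254/0.00833333⌋ = 1; lat ⌊0.00503/0.00416667⌋ = 1.

PE62sw11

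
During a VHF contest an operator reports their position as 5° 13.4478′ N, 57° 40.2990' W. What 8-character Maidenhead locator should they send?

Offset from 180°W / 90°S: lon 122.32835°, lat 95.22413°.
Field: lon ⌊122.32835/20⌋ = 6 → G; lat ⌊95.22413/10⌋ = 9 → J.
Square: lon ⌊2.32835/2⌋ = 1; lat ⌊5.22413/1⌋ = 5.
Subsquare: lon ⌊0.32835/0.0833333⌋ = 3 → d; lat ⌊0.22413/0.0416667⌋ = 5 → f.
Extended square: lon ⌊0.07835/0.00833333⌋ = 9; lat ⌊0.01580/0.00416667⌋ = 3.

GJ15df93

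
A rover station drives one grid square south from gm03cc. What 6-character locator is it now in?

GM03cb

Latitude subsquare c = 2; −1 → 1 = b.
The longitude characters are unchanged.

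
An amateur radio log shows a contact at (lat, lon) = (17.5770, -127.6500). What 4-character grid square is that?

Shift to the Maidenhead origin (180°W, 90°S): lon 52.35, lat 107.58.
Field (20°×10°, letters A–R): 52.35/20 → 2 → C, 107.58/10 → 10 → K; chars CK.
Square (2°×1°, digits 0–9): 12.35/2 → 6, 7.58/1 → 7; chars 67.

CK67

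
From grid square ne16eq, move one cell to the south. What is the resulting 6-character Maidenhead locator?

NE16ep

Latitude subsquare q = 16; −1 → 15 = p.
The longitude characters are unchanged.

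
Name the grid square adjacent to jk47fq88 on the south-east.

Longitude extended square 8; +1 → 9.
Latitude extended square 8; −1 → 7.

JK47fq97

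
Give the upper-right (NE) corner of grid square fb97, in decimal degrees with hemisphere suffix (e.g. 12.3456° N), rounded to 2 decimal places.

72.00° S, 60.00° W

Field F=5, B=1: +5·20° lon, +1·10° lat → SW at lon -80°, lat -80°.
Square 9, 7: +9·2° lon, +7·1° lat → SW at lon -62°, lat -73°.
Cell spans 2° lon × 1° lat. NE corner is SW corner plus one full cell.
latitude 72.00° S, longitude 60.00° W.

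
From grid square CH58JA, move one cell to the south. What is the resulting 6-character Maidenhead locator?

CH57jx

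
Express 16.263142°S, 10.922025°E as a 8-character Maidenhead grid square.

Offset from 180°W / 90°S: lon 190.92202°, lat 73.73686°.
Field: lon ⌊190.92202/20⌋ = 9 → J; lat ⌊73.73686/10⌋ = 7 → H.
Square: lon ⌊10.92202/2⌋ = 5; lat ⌊3.73686/1⌋ = 3.
Subsquare: lon ⌊0.92202/0.0833333⌋ = 11 → l; lat ⌊0.73686/0.0416667⌋ = 17 → r.
Extended square: lon ⌊0.00536/0.00833333⌋ = 0; lat ⌊0.02852/0.00416667⌋ = 6.

JH53lr06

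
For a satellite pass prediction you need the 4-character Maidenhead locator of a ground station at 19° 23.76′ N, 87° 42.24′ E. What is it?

Add 180° to longitude and 90° to latitude: 267.70, 109.40.
Field (20°×10°, letters A–R): lon ⌊267.70/20⌋ = 13 → N; lat ⌊109.40/10⌋ = 10 → K.
Square (2°×1°, digits 0–9): lon ⌊7.70/2⌋ = 3; lat ⌊9.40/1⌋ = 9.

NK39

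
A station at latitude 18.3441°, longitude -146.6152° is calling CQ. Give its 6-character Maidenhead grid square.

BK68qi

Add 180° to longitude and 90° to latitude: 33.3848, 108.3441.
Field: lon ⌊33.3848/20⌋ = 1 → B; lat ⌊108.3441/10⌋ = 10 → K.
Square: lon ⌊13.3848/2⌋ = 6; lat ⌊8.3441/1⌋ = 8.
Subsquare: lon ⌊1.3848/0.0833333⌋ = 16 → q; lat ⌊0.3441/0.0416667⌋ = 8 → i.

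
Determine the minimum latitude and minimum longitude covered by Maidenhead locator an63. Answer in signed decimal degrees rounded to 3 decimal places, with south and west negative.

Field A=0, N=13: +0·20° lon, +13·10° lat → SW at lon -180°, lat 40°.
Square 6, 3: +6·2° lon, +3·1° lat → SW at lon -168°, lat 43°.
latitude 43.000, longitude -168.000.

43.000, -168.000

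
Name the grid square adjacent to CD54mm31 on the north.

CD54mm32

Latitude extended square 1; +1 → 2.
The longitude characters are unchanged.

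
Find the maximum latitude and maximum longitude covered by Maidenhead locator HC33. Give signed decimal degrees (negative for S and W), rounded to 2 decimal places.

-66.00, -32.00

Field H=7, C=2: +7·20° lon, +2·10° lat → SW at lon -40°, lat -70°.
Square 3, 3: +3·2° lon, +3·1° lat → SW at lon -34°, lat -67°.
Cell spans 2° lon × 1° lat. NE corner is SW corner plus one full cell.
latitude -66.00, longitude -32.00.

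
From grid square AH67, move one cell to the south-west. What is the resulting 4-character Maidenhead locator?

AH56

Longitude square 6; −1 → 5.
Latitude square 7; −1 → 6.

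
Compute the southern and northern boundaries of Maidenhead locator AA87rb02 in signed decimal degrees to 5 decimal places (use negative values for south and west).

-82.95000, -82.94583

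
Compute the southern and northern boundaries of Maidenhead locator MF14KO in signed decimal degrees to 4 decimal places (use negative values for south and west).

-35.4167, -35.3750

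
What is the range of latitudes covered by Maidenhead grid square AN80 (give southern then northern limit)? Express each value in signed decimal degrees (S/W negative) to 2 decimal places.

Field A=0, N=13: +0·20° lon, +13·10° lat → SW at lon -180°, lat 40°.
Square 8, 0: +8·2° lon, +0·1° lat → SW at lon -164°, lat 40°.
Cell spans 2° lon × 1° lat.
south 40.00, north 41.00.

40.00, 41.00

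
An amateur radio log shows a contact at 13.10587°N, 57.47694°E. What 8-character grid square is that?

LK83rc75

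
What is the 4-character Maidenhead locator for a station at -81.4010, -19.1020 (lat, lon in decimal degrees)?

Shift to the Maidenhead origin (180°W, 90°S): lon 160.90, lat 8.60.
Field (20°×10°, letters A–R): lon ⌊160.90/20⌋ = 8 → I; lat ⌊8.60/10⌋ = 0 → A.
Square (2°×1°, digits 0–9): lon ⌊0.90/2⌋ = 0; lat ⌊8.60/1⌋ = 8.

IA08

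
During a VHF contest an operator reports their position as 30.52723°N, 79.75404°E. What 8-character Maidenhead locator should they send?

MM90vm06

Add 180° to longitude and 90° to latitude: 259.75404, 120.52723.
Field: 259.75404/20 → 12 → M, 120.52723/10 → 12 → M; chars MM.
Square: 19.75404/2 → 9, 0.52723/1 → 0; chars 90.
Subsquare: 1.75404/0.0833333 → 21 → v, 0.52723/0.0416667 → 12 → m; chars vm.
Extended square: 0.00404/0.00833333 → 0, 0.02723/0.00416667 → 6; chars 06.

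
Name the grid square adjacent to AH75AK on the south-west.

AH65xj

Longitude subsquare a = 0; −1 → -1, wraps to 23 = x, carry into square.
Longitude square 7; −1 → 6.
Latitude subsquare k = 10; −1 → 9 = j.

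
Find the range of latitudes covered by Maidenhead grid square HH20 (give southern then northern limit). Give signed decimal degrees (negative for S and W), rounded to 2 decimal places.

Field H=7, H=7: +7·20° lon, +7·10° lat → SW at lon -40°, lat -20°.
Square 2, 0: +2·2° lon, +0·1° lat → SW at lon -36°, lat -20°.
Cell spans 2° lon × 1° lat.
south -20.00, north -19.00.

-20.00, -19.00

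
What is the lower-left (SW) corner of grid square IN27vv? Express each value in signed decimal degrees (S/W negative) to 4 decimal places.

47.8750, -14.2500

Field I=8, N=13: +8·20° lon, +13·10° lat → SW at lon -20°, lat 40°.
Square 2, 7: +2·2° lon, +7·1° lat → SW at lon -16°, lat 47°.
Subsquare v=21, v=21: +21·0.0833333° lon, +21·0.0416667° lat → SW at lon -14.25°, lat 47.875°.
latitude 47.8750, longitude -14.2500.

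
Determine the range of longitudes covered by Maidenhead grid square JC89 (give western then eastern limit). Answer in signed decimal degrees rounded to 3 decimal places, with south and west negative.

Field J=9, C=2: +9·20° lon, +2·10° lat → SW at lon 0°, lat -70°.
Square 8, 9: +8·2° lon, +9·1° lat → SW at lon 16°, lat -61°.
Cell spans 2° lon × 1° lat.
west 16.000, east 18.000.

16.000, 18.000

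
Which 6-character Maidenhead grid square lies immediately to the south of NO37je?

Latitude subsquare e = 4; −1 → 3 = d.
The longitude characters are unchanged.

NO37jd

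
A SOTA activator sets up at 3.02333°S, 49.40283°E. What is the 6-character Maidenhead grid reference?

Offset from 180°W / 90°S: lon 229.4028°, lat 86.9767°.
Field: 229.4028/20 → 11 → L, 86.9767/10 → 8 → I; chars LI.
Square: 9.4028/2 → 4, 6.9767/1 → 6; chars 46.
Subsquare: 1.4028/0.0833333 → 16 → q, 0.9767/0.0416667 → 23 → x; chars qx.

LI46qx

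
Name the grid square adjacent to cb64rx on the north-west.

CB65qa

Longitude subsquare r = 17; −1 → 16 = q.
Latitude subsquare x = 23; +1 → 24, wraps to 0 = a, carry into square.
Latitude square 4; +1 → 5.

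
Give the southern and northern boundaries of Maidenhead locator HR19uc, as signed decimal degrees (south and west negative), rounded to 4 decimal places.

Field H=7, R=17: +7·20° lon, +17·10° lat → SW at lon -40°, lat 80°.
Square 1, 9: +1·2° lon, +9·1° lat → SW at lon -38°, lat 89°.
Subsquare u=20, c=2: +20·0.0833333° lon, +2·0.0416667° lat → SW at lon -36.3333°, lat 89.0833°.
Cell spans 0.0833333° lon × 0.0416667° lat.
south 89.0833, north 89.1250.

89.0833, 89.1250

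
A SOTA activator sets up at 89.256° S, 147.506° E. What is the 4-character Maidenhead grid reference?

QA30

Offset from 180°W / 90°S: lon 327.51°, lat 0.74°.
Field: lon ⌊327.51/20⌋ = 16 → Q; lat ⌊0.74/10⌋ = 0 → A.
Square: lon ⌊7.51/2⌋ = 3; lat ⌊0.74/1⌋ = 0.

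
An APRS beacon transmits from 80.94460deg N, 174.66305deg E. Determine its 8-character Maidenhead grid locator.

RR70hw96

Add 180° to longitude and 90° to latitude: 354.66305, 170.94460.
Field: lon ⌊354.66305/20⌋ = 17 → R; lat ⌊170.94460/10⌋ = 17 → R.
Square: lon ⌊14.66305/2⌋ = 7; lat ⌊0.94460/1⌋ = 0.
Subsquare: lon ⌊0.66305/0.0833333⌋ = 7 → h; lat ⌊0.94460/0.0416667⌋ = 22 → w.
Extended square: lon ⌊0.07972/0.00833333⌋ = 9; lat ⌊0.02793/0.00416667⌋ = 6.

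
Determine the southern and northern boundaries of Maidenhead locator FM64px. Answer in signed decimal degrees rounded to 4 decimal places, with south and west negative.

34.9583, 35.0000

Field F=5, M=12: +5·20° lon, +12·10° lat → SW at lon -80°, lat 30°.
Square 6, 4: +6·2° lon, +4·1° lat → SW at lon -68°, lat 34°.
Subsquare p=15, x=23: +15·0.0833333° lon, +23·0.0416667° lat → SW at lon -66.75°, lat 34.9583°.
Cell spans 0.0833333° lon × 0.0416667° lat.
south 34.9583, north 35.0000.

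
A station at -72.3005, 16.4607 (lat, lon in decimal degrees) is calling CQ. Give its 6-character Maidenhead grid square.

Add 180° to longitude and 90° to latitude: 196.4607, 17.6995.
Field: 196.4607/20 → 9 → J, 17.6995/10 → 1 → B; chars JB.
Square: 16.4607/2 → 8, 7.6995/1 → 7; chars 87.
Subsquare: 0.4607/0.0833333 → 5 → f, 0.6995/0.0416667 → 16 → q; chars fq.

JB87fq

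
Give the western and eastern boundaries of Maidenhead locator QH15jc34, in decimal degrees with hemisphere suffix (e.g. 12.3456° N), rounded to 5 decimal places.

142.77500° E, 142.78333° E

Field Q=16, H=7: +16·20° lon, +7·10° lat → SW at lon 140°, lat -20°.
Square 1, 5: +1·2° lon, +5·1° lat → SW at lon 142°, lat -15°.
Subsquare j=9, c=2: +9·0.0833333° lon, +2·0.0416667° lat → SW at lon 142.75°, lat -14.9167°.
Extended square 3, 4: +3·0.00833333° lon, +4·0.00416667° lat → SW at lon 142.775°, lat -14.9°.
Cell spans 0.00833333° lon × 0.00416667° lat.
west 142.77500° E, east 142.78333° E.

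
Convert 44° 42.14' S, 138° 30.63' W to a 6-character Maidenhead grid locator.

CE05rh

Offset from 180°W / 90°S: lon 41.4895°, lat 45.2977°.
Field: 41.4895/20 → 2 → C, 45.2977/10 → 4 → E; chars CE.
Square: 1.4895/2 → 0, 5.2977/1 → 5; chars 05.
Subsquare: 1.4895/0.0833333 → 17 → r, 0.2977/0.0416667 → 7 → h; chars rh.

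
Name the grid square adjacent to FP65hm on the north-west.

FP65gn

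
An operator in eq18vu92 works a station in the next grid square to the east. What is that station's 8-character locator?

EQ18wu02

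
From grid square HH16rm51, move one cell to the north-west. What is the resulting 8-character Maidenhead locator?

HH16rm42

Longitude extended square 5; −1 → 4.
Latitude extended square 1; +1 → 2.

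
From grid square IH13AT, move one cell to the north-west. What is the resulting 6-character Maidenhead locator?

IH03xu

Longitude subsquare a = 0; −1 → -1, wraps to 23 = x, carry into square.
Longitude square 1; −1 → 0.
Latitude subsquare t = 19; +1 → 20 = u.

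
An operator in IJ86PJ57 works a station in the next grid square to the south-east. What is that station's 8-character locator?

Longitude extended square 5; +1 → 6.
Latitude extended square 7; −1 → 6.

IJ86pj66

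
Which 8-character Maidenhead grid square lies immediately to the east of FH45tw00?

Longitude extended square 0; +1 → 1.
The latitude characters are unchanged.

FH45tw10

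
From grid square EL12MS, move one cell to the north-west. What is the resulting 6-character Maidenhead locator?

EL12lt

Longitude subsquare m = 12; −1 → 11 = l.
Latitude subsquare s = 18; +1 → 19 = t.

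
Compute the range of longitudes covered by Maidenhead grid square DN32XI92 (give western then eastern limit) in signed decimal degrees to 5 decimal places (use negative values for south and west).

-112.00833, -112.00000

Field D=3, N=13: +3·20° lon, +13·10° lat → SW at lon -120°, lat 40°.
Square 3, 2: +3·2° lon, +2·1° lat → SW at lon -114°, lat 42°.
Subsquare x=23, i=8: +23·0.0833333° lon, +8·0.0416667° lat → SW at lon -112.083°, lat 42.3333°.
Extended square 9, 2: +9·0.00833333° lon, +2·0.00416667° lat → SW at lon -112.008°, lat 42.3417°.
Cell spans 0.00833333° lon × 0.00416667° lat.
west -112.00833, east -112.00000.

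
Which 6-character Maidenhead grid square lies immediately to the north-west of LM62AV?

LM52xw

Longitude subsquare a = 0; −1 → -1, wraps to 23 = x, carry into square.
Longitude square 6; −1 → 5.
Latitude subsquare v = 21; +1 → 22 = w.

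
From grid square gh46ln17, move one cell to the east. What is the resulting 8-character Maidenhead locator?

Longitude extended square 1; +1 → 2.
The latitude characters are unchanged.

GH46ln27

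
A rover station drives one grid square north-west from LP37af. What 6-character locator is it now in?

LP27xg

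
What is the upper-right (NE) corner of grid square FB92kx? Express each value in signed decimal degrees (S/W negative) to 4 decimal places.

-77.0000, -61.0833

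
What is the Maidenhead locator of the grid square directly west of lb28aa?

LB18xa

Longitude subsquare a = 0; −1 → -1, wraps to 23 = x, carry into square.
Longitude square 2; −1 → 1.
The latitude characters are unchanged.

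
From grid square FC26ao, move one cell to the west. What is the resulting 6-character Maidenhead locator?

FC16xo

Longitude subsquare a = 0; −1 → -1, wraps to 23 = x, carry into square.
Longitude square 2; −1 → 1.
The latitude characters are unchanged.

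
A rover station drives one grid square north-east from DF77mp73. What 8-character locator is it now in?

DF77mp84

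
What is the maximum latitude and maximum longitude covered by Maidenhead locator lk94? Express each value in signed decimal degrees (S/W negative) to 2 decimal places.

15.00, 60.00

Field L=11, K=10: +11·20° lon, +10·10° lat → SW at lon 40°, lat 10°.
Square 9, 4: +9·2° lon, +4·1° lat → SW at lon 58°, lat 14°.
Cell spans 2° lon × 1° lat. NE corner is SW corner plus one full cell.
latitude 15.00, longitude 60.00.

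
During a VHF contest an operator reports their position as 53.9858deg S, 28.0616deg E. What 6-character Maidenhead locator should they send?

KD46aa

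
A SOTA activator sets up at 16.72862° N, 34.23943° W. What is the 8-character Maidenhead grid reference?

HK26vr14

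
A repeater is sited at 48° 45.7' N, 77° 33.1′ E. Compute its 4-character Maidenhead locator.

MN88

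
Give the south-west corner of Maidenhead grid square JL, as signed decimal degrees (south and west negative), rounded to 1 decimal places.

20.0, 0.0

Field J=9, L=11: +9·20° lon, +11·10° lat → SW at lon 0°, lat 20°.
latitude 20.0, longitude 0.0.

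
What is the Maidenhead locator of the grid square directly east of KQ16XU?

KQ26au

Longitude subsquare x = 23; +1 → 24, wraps to 0 = a, carry into square.
Longitude square 1; +1 → 2.
The latitude characters are unchanged.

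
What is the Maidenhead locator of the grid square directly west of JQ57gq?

JQ57fq

Longitude subsquare g = 6; −1 → 5 = f.
The latitude characters are unchanged.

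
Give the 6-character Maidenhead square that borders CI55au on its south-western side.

Longitude subsquare a = 0; −1 → -1, wraps to 23 = x, carry into square.
Longitude square 5; −1 → 4.
Latitude subsquare u = 20; −1 → 19 = t.

CI45xt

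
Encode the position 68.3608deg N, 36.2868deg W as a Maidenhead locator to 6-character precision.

Add 180° to longitude and 90° to latitude: 143.7132, 158.3608.
Field: 143.7132/20 → 7 → H, 158.3608/10 → 15 → P; chars HP.
Square: 3.7132/2 → 1, 8.3608/1 → 8; chars 18.
Subsquare: 1.7132/0.0833333 → 20 → u, 0.3608/0.0416667 → 8 → i; chars ui.

HP18ui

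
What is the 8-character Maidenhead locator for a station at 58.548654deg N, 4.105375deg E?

JO28bn21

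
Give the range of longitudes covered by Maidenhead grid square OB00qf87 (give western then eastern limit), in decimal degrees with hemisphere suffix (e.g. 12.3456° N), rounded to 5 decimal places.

101.40000° E, 101.40833° E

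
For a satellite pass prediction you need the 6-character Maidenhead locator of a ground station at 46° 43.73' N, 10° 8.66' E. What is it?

Shift to the Maidenhead origin (180°W, 90°S): lon 190.1443, lat 136.7288.
Field: lon ⌊190.1443/20⌋ = 9 → J; lat ⌊136.7288/10⌋ = 13 → N.
Square: lon ⌊10.1443/2⌋ = 5; lat ⌊6.7288/1⌋ = 6.
Subsquare: lon ⌊0.1443/0.0833333⌋ = 1 → b; lat ⌊0.7288/0.0416667⌋ = 17 → r.

JN56br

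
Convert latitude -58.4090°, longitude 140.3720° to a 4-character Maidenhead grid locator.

Add 180° to longitude and 90° to latitude: 320.37, 31.59.
Field: 320.37/20 → 16 → Q, 31.59/10 → 3 → D; chars QD.
Square: 0.37/2 → 0, 1.59/1 → 1; chars 01.

QD01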